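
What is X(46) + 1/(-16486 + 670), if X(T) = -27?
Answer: -427033/15816 ≈ -27.000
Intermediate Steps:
X(46) + 1/(-16486 + 670) = -27 + 1/(-16486 + 670) = -27 + 1/(-15816) = -27 - 1/15816 = -427033/15816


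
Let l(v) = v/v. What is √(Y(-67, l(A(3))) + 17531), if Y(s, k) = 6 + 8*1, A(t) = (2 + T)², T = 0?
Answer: 11*√145 ≈ 132.46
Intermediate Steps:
A(t) = 4 (A(t) = (2 + 0)² = 2² = 4)
l(v) = 1
Y(s, k) = 14 (Y(s, k) = 6 + 8 = 14)
√(Y(-67, l(A(3))) + 17531) = √(14 + 17531) = √17545 = 11*√145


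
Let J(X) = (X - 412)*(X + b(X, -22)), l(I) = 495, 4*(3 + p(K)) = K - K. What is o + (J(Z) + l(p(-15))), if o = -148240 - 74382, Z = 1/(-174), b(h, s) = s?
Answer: -6450619871/30276 ≈ -2.1306e+5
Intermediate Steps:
p(K) = -3 (p(K) = -3 + (K - K)/4 = -3 + (1/4)*0 = -3 + 0 = -3)
Z = -1/174 ≈ -0.0057471
J(X) = (-412 + X)*(-22 + X) (J(X) = (X - 412)*(X - 22) = (-412 + X)*(-22 + X))
o = -222622
o + (J(Z) + l(p(-15))) = -222622 + ((9064 + (-1/174)**2 - 434*(-1/174)) + 495) = -222622 + ((9064 + 1/30276 + 217/87) + 495) = -222622 + (274497181/30276 + 495) = -222622 + 289483801/30276 = -6450619871/30276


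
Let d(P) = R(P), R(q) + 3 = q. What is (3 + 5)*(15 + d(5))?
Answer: 136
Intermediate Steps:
R(q) = -3 + q
d(P) = -3 + P
(3 + 5)*(15 + d(5)) = (3 + 5)*(15 + (-3 + 5)) = 8*(15 + 2) = 8*17 = 136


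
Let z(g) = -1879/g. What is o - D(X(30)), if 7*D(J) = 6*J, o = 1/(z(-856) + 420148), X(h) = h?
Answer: -64736736068/2517539969 ≈ -25.714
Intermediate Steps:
o = 856/359648567 (o = 1/(-1879/(-856) + 420148) = 1/(-1879*(-1/856) + 420148) = 1/(1879/856 + 420148) = 1/(359648567/856) = 856/359648567 ≈ 2.3801e-6)
D(J) = 6*J/7 (D(J) = (6*J)/7 = 6*J/7)
o - D(X(30)) = 856/359648567 - 6*30/7 = 856/359648567 - 1*180/7 = 856/359648567 - 180/7 = -64736736068/2517539969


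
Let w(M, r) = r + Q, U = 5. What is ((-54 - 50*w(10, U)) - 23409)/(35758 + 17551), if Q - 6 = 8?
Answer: -24413/53309 ≈ -0.45795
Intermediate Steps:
Q = 14 (Q = 6 + 8 = 14)
w(M, r) = 14 + r (w(M, r) = r + 14 = 14 + r)
((-54 - 50*w(10, U)) - 23409)/(35758 + 17551) = ((-54 - 50*(14 + 5)) - 23409)/(35758 + 17551) = ((-54 - 50*19) - 23409)/53309 = ((-54 - 950) - 23409)*(1/53309) = (-1004 - 23409)*(1/53309) = -24413*1/53309 = -24413/53309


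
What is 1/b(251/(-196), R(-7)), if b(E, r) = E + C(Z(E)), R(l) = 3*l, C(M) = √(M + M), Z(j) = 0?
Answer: -196/251 ≈ -0.78088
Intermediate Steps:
C(M) = √2*√M (C(M) = √(2*M) = √2*√M)
b(E, r) = E (b(E, r) = E + √2*√0 = E + √2*0 = E + 0 = E)
1/b(251/(-196), R(-7)) = 1/(251/(-196)) = 1/(251*(-1/196)) = 1/(-251/196) = -196/251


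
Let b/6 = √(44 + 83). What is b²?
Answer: 4572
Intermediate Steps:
b = 6*√127 (b = 6*√(44 + 83) = 6*√127 ≈ 67.617)
b² = (6*√127)² = 4572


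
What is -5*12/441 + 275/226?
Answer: 35905/33222 ≈ 1.0808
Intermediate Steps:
-5*12/441 + 275/226 = -60*1/441 + 275*(1/226) = -20/147 + 275/226 = 35905/33222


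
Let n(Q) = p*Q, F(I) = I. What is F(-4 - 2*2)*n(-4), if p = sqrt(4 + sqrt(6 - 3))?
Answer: 32*sqrt(4 + sqrt(3)) ≈ 76.613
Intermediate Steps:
p = sqrt(4 + sqrt(3)) ≈ 2.3942
n(Q) = Q*sqrt(4 + sqrt(3)) (n(Q) = sqrt(4 + sqrt(3))*Q = Q*sqrt(4 + sqrt(3)))
F(-4 - 2*2)*n(-4) = (-4 - 2*2)*(-4*sqrt(4 + sqrt(3))) = (-4 - 4)*(-4*sqrt(4 + sqrt(3))) = -(-32)*sqrt(4 + sqrt(3)) = 32*sqrt(4 + sqrt(3))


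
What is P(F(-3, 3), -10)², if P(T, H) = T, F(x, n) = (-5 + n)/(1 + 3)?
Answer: ¼ ≈ 0.25000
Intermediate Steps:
F(x, n) = -5/4 + n/4 (F(x, n) = (-5 + n)/4 = (-5 + n)*(¼) = -5/4 + n/4)
P(F(-3, 3), -10)² = (-5/4 + (¼)*3)² = (-5/4 + ¾)² = (-½)² = ¼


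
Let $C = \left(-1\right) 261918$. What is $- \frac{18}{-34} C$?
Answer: $- \frac{2357262}{17} \approx -1.3866 \cdot 10^{5}$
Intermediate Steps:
$C = -261918$
$- \frac{18}{-34} C = - \frac{18}{-34} \left(-261918\right) = \left(-18\right) \left(- \frac{1}{34}\right) \left(-261918\right) = \frac{9}{17} \left(-261918\right) = - \frac{2357262}{17}$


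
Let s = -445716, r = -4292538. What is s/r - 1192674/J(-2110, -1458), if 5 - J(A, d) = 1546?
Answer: 853380885828/1102466843 ≈ 774.06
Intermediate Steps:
J(A, d) = -1541 (J(A, d) = 5 - 1*1546 = 5 - 1546 = -1541)
s/r - 1192674/J(-2110, -1458) = -445716/(-4292538) - 1192674/(-1541) = -445716*(-1/4292538) - 1192674*(-1/1541) = 74286/715423 + 1192674/1541 = 853380885828/1102466843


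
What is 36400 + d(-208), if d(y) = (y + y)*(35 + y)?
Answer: 108368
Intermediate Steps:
d(y) = 2*y*(35 + y) (d(y) = (2*y)*(35 + y) = 2*y*(35 + y))
36400 + d(-208) = 36400 + 2*(-208)*(35 - 208) = 36400 + 2*(-208)*(-173) = 36400 + 71968 = 108368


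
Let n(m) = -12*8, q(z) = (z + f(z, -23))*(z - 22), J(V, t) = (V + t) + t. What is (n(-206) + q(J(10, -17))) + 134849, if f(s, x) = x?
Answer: 136915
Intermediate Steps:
J(V, t) = V + 2*t
q(z) = (-23 + z)*(-22 + z) (q(z) = (z - 23)*(z - 22) = (-23 + z)*(-22 + z))
n(m) = -96
(n(-206) + q(J(10, -17))) + 134849 = (-96 + (506 + (10 + 2*(-17))² - 45*(10 + 2*(-17)))) + 134849 = (-96 + (506 + (10 - 34)² - 45*(10 - 34))) + 134849 = (-96 + (506 + (-24)² - 45*(-24))) + 134849 = (-96 + (506 + 576 + 1080)) + 134849 = (-96 + 2162) + 134849 = 2066 + 134849 = 136915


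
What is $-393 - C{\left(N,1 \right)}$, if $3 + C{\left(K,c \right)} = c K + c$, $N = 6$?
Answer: $-397$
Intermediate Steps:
$C{\left(K,c \right)} = -3 + c + K c$ ($C{\left(K,c \right)} = -3 + \left(c K + c\right) = -3 + \left(K c + c\right) = -3 + \left(c + K c\right) = -3 + c + K c$)
$-393 - C{\left(N,1 \right)} = -393 - \left(-3 + 1 + 6 \cdot 1\right) = -393 - \left(-3 + 1 + 6\right) = -393 - 4 = -397$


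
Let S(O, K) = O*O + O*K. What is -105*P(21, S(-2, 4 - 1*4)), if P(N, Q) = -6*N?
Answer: 13230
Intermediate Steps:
S(O, K) = O² + K*O
-105*P(21, S(-2, 4 - 1*4)) = -(-630)*21 = -105*(-126) = 13230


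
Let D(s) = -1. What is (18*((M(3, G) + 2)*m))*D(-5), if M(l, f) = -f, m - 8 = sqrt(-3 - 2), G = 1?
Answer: -144 - 18*I*sqrt(5) ≈ -144.0 - 40.249*I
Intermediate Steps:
m = 8 + I*sqrt(5) (m = 8 + sqrt(-3 - 2) = 8 + sqrt(-5) = 8 + I*sqrt(5) ≈ 8.0 + 2.2361*I)
(18*((M(3, G) + 2)*m))*D(-5) = (18*((-1*1 + 2)*(8 + I*sqrt(5))))*(-1) = (18*((-1 + 2)*(8 + I*sqrt(5))))*(-1) = (18*(1*(8 + I*sqrt(5))))*(-1) = (18*(8 + I*sqrt(5)))*(-1) = (144 + 18*I*sqrt(5))*(-1) = -144 - 18*I*sqrt(5)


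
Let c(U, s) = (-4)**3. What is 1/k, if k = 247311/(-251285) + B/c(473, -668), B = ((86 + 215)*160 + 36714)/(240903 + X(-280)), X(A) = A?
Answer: -1934878417760/1914942653641 ≈ -1.0104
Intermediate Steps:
c(U, s) = -64
B = 84874/240623 (B = ((86 + 215)*160 + 36714)/(240903 - 280) = (301*160 + 36714)/240623 = (48160 + 36714)*(1/240623) = 84874*(1/240623) = 84874/240623 ≈ 0.35273)
k = -1914942653641/1934878417760 (k = 247311/(-251285) + (84874/240623)/(-64) = 247311*(-1/251285) + (84874/240623)*(-1/64) = -247311/251285 - 42437/7699936 = -1914942653641/1934878417760 ≈ -0.98970)
1/k = 1/(-1914942653641/1934878417760) = -1934878417760/1914942653641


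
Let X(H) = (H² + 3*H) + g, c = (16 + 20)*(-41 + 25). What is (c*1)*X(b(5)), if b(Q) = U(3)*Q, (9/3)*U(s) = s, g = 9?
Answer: -28224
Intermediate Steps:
U(s) = s/3
c = -576 (c = 36*(-16) = -576)
b(Q) = Q (b(Q) = ((⅓)*3)*Q = 1*Q = Q)
X(H) = 9 + H² + 3*H (X(H) = (H² + 3*H) + 9 = 9 + H² + 3*H)
(c*1)*X(b(5)) = (-576*1)*(9 + 5² + 3*5) = -576*(9 + 25 + 15) = -576*49 = -28224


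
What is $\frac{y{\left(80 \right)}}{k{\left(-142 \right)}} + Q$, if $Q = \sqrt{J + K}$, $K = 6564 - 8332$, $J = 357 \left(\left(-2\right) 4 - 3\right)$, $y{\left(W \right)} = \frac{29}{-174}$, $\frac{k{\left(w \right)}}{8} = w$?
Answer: $\frac{1}{6816} + i \sqrt{5695} \approx 0.00014671 + 75.465 i$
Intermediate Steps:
$k{\left(w \right)} = 8 w$
$y{\left(W \right)} = - \frac{1}{6}$ ($y{\left(W \right)} = 29 \left(- \frac{1}{174}\right) = - \frac{1}{6}$)
$J = -3927$ ($J = 357 \left(-8 - 3\right) = 357 \left(-11\right) = -3927$)
$K = -1768$ ($K = 6564 - 8332 = -1768$)
$Q = i \sqrt{5695}$ ($Q = \sqrt{-3927 - 1768} = \sqrt{-5695} = i \sqrt{5695} \approx 75.465 i$)
$\frac{y{\left(80 \right)}}{k{\left(-142 \right)}} + Q = - \frac{1}{6 \cdot 8 \left(-142\right)} + i \sqrt{5695} = - \frac{1}{6 \left(-1136\right)} + i \sqrt{5695} = \left(- \frac{1}{6}\right) \left(- \frac{1}{1136}\right) + i \sqrt{5695} = \frac{1}{6816} + i \sqrt{5695}$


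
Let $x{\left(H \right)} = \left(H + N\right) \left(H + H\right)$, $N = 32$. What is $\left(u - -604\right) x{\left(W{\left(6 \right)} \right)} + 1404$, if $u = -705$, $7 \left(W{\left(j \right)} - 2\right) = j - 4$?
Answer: $- \frac{706884}{49} \approx -14426.0$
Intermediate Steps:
$W{\left(j \right)} = \frac{10}{7} + \frac{j}{7}$ ($W{\left(j \right)} = 2 + \frac{j - 4}{7} = 2 + \frac{-4 + j}{7} = 2 + \left(- \frac{4}{7} + \frac{j}{7}\right) = \frac{10}{7} + \frac{j}{7}$)
$x{\left(H \right)} = 2 H \left(32 + H\right)$ ($x{\left(H \right)} = \left(H + 32\right) \left(H + H\right) = \left(32 + H\right) 2 H = 2 H \left(32 + H\right)$)
$\left(u - -604\right) x{\left(W{\left(6 \right)} \right)} + 1404 = \left(-705 - -604\right) 2 \left(\frac{10}{7} + \frac{1}{7} \cdot 6\right) \left(32 + \left(\frac{10}{7} + \frac{1}{7} \cdot 6\right)\right) + 1404 = \left(-705 + 604\right) 2 \left(\frac{10}{7} + \frac{6}{7}\right) \left(32 + \left(\frac{10}{7} + \frac{6}{7}\right)\right) + 1404 = - 101 \cdot 2 \cdot \frac{16}{7} \left(32 + \frac{16}{7}\right) + 1404 = - 101 \cdot 2 \cdot \frac{16}{7} \cdot \frac{240}{7} + 1404 = \left(-101\right) \frac{7680}{49} + 1404 = - \frac{775680}{49} + 1404 = - \frac{706884}{49}$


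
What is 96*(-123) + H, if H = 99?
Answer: -11709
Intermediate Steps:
96*(-123) + H = 96*(-123) + 99 = -11808 + 99 = -11709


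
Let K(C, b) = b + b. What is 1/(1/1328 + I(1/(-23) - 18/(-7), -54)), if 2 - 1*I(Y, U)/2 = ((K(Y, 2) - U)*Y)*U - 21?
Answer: 213808/3395502273 ≈ 6.2968e-5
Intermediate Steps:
K(C, b) = 2*b
I(Y, U) = 46 - 2*U*Y*(4 - U) (I(Y, U) = 4 - 2*(((2*2 - U)*Y)*U - 21) = 4 - 2*(((4 - U)*Y)*U - 21) = 4 - 2*((Y*(4 - U))*U - 21) = 4 - 2*(U*Y*(4 - U) - 21) = 4 - 2*(-21 + U*Y*(4 - U)) = 4 + (42 - 2*U*Y*(4 - U)) = 46 - 2*U*Y*(4 - U))
1/(1/1328 + I(1/(-23) - 18/(-7), -54)) = 1/(1/1328 + (46 - 8*(-54)*(1/(-23) - 18/(-7)) + 2*(1/(-23) - 18/(-7))*(-54)²)) = 1/(1/1328 + (46 - 8*(-54)*(1*(-1/23) - 18*(-⅐)) + 2*(1*(-1/23) - 18*(-⅐))*2916)) = 1/(1/1328 + (46 - 8*(-54)*(-1/23 + 18/7) + 2*(-1/23 + 18/7)*2916)) = 1/(1/1328 + (46 - 8*(-54)*407/161 + 2*(407/161)*2916)) = 1/(1/1328 + (46 + 175824/161 + 2373624/161)) = 1/(1/1328 + 2556854/161) = 1/(3395502273/213808) = 213808/3395502273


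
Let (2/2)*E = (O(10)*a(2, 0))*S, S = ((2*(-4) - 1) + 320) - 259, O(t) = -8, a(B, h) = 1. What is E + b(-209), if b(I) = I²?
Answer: 43265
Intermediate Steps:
S = 52 (S = ((-8 - 1) + 320) - 259 = (-9 + 320) - 259 = 311 - 259 = 52)
E = -416 (E = -8*1*52 = -8*52 = -416)
E + b(-209) = -416 + (-209)² = -416 + 43681 = 43265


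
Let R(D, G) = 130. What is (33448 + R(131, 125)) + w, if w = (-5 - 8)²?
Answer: 33747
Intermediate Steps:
w = 169 (w = (-13)² = 169)
(33448 + R(131, 125)) + w = (33448 + 130) + 169 = 33578 + 169 = 33747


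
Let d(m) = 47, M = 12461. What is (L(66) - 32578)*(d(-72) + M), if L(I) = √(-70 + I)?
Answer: -407485624 + 25016*I ≈ -4.0749e+8 + 25016.0*I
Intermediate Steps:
(L(66) - 32578)*(d(-72) + M) = (√(-70 + 66) - 32578)*(47 + 12461) = (√(-4) - 32578)*12508 = (2*I - 32578)*12508 = (-32578 + 2*I)*12508 = -407485624 + 25016*I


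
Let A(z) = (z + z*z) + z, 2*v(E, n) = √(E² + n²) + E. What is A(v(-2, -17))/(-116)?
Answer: -289/464 ≈ -0.62284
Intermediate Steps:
v(E, n) = E/2 + √(E² + n²)/2 (v(E, n) = (√(E² + n²) + E)/2 = (E + √(E² + n²))/2 = E/2 + √(E² + n²)/2)
A(z) = z² + 2*z (A(z) = (z + z²) + z = z² + 2*z)
A(v(-2, -17))/(-116) = (((½)*(-2) + √((-2)² + (-17)²)/2)*(2 + ((½)*(-2) + √((-2)² + (-17)²)/2)))/(-116) = ((-1 + √(4 + 289)/2)*(2 + (-1 + √(4 + 289)/2)))*(-1/116) = ((-1 + √293/2)*(2 + (-1 + √293/2)))*(-1/116) = ((-1 + √293/2)*(1 + √293/2))*(-1/116) = ((1 + √293/2)*(-1 + √293/2))*(-1/116) = -(1 + √293/2)*(-1 + √293/2)/116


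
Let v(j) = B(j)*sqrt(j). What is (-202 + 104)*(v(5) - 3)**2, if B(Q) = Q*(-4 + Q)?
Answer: -13132 + 2940*sqrt(5) ≈ -6558.0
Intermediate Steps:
v(j) = j**(3/2)*(-4 + j) (v(j) = (j*(-4 + j))*sqrt(j) = j**(3/2)*(-4 + j))
(-202 + 104)*(v(5) - 3)**2 = (-202 + 104)*(5**(3/2)*(-4 + 5) - 3)**2 = -98*((5*sqrt(5))*1 - 3)**2 = -98*(5*sqrt(5) - 3)**2 = -98*(-3 + 5*sqrt(5))**2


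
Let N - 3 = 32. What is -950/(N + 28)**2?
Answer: -950/3969 ≈ -0.23936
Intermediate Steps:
N = 35 (N = 3 + 32 = 35)
-950/(N + 28)**2 = -950/(35 + 28)**2 = -950/(63**2) = -950/3969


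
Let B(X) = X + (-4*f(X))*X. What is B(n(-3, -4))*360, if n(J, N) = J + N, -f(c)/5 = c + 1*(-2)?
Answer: 451080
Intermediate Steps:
f(c) = 10 - 5*c (f(c) = -5*(c + 1*(-2)) = -5*(c - 2) = -5*(-2 + c) = 10 - 5*c)
B(X) = X + X*(-40 + 20*X) (B(X) = X + (-4*(10 - 5*X))*X = X + (-40 + 20*X)*X = X + X*(-40 + 20*X))
B(n(-3, -4))*360 = ((-3 - 4)*(-39 + 20*(-3 - 4)))*360 = -7*(-39 + 20*(-7))*360 = -7*(-39 - 140)*360 = -7*(-179)*360 = 1253*360 = 451080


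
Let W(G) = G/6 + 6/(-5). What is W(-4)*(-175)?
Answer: 980/3 ≈ 326.67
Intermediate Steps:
W(G) = -6/5 + G/6 (W(G) = G*(1/6) + 6*(-1/5) = G/6 - 6/5 = -6/5 + G/6)
W(-4)*(-175) = (-6/5 + (1/6)*(-4))*(-175) = (-6/5 - 2/3)*(-175) = -28/15*(-175) = 980/3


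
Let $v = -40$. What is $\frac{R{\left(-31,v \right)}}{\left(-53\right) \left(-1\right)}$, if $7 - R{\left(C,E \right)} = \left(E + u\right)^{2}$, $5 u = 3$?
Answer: $- \frac{38634}{1325} \approx -29.158$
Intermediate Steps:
$u = \frac{3}{5}$ ($u = \frac{1}{5} \cdot 3 = \frac{3}{5} \approx 0.6$)
$R{\left(C,E \right)} = 7 - \left(\frac{3}{5} + E\right)^{2}$ ($R{\left(C,E \right)} = 7 - \left(E + \frac{3}{5}\right)^{2} = 7 - \left(\frac{3}{5} + E\right)^{2}$)
$\frac{R{\left(-31,v \right)}}{\left(-53\right) \left(-1\right)} = \frac{7 - \frac{\left(3 + 5 \left(-40\right)\right)^{2}}{25}}{\left(-53\right) \left(-1\right)} = \frac{7 - \frac{\left(3 - 200\right)^{2}}{25}}{53} = \left(7 - \frac{\left(-197\right)^{2}}{25}\right) \frac{1}{53} = \left(7 - \frac{38809}{25}\right) \frac{1}{53} = \left(- \frac{38634}{25}\right) \frac{1}{53} = - \frac{38634}{1325}$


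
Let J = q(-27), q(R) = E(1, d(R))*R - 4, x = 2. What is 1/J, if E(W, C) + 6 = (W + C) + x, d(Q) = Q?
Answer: 1/806 ≈ 0.0012407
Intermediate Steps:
E(W, C) = -4 + C + W (E(W, C) = -6 + ((W + C) + 2) = -6 + ((C + W) + 2) = -6 + (2 + C + W) = -4 + C + W)
q(R) = -4 + R*(-3 + R) (q(R) = (-4 + R + 1)*R - 4 = (-3 + R)*R - 4 = R*(-3 + R) - 4 = -4 + R*(-3 + R))
J = 806 (J = -4 - 27*(-3 - 27) = -4 - 27*(-30) = -4 + 810 = 806)
1/J = 1/806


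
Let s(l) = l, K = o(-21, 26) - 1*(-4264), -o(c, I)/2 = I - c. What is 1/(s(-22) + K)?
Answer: 1/4148 ≈ 0.00024108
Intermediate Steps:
o(c, I) = -2*I + 2*c (o(c, I) = -2*(I - c) = -2*I + 2*c)
K = 4170 (K = (-2*26 + 2*(-21)) - 1*(-4264) = (-52 - 42) + 4264 = -94 + 4264 = 4170)
1/(s(-22) + K) = 1/(-22 + 4170) = 1/4148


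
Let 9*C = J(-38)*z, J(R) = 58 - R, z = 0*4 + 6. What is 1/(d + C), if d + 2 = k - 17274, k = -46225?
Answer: -1/63437 ≈ -1.5764e-5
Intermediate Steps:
z = 6 (z = 0 + 6 = 6)
d = -63501 (d = -2 + (-46225 - 17274) = -2 - 63499 = -63501)
C = 64 (C = ((58 - 1*(-38))*6)/9 = ((58 + 38)*6)/9 = (96*6)/9 = (⅑)*576 = 64)
1/(d + C) = 1/(-63501 + 64) = 1/(-63437) = -1/63437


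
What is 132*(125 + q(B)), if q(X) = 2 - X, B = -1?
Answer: 16896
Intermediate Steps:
132*(125 + q(B)) = 132*(125 + (2 - 1*(-1))) = 132*(125 + (2 + 1)) = 132*(125 + 3) = 132*128 = 16896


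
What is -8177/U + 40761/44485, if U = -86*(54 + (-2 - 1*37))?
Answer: 11895301/1639590 ≈ 7.2550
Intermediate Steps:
U = -1290 (U = -86*(54 + (-2 - 37)) = -86*(54 - 39) = -86*15 = -1290)
-8177/U + 40761/44485 = -8177/(-1290) + 40761/44485 = -8177*(-1/1290) + 40761*(1/44485) = 8177/1290 + 5823/6355 = 11895301/1639590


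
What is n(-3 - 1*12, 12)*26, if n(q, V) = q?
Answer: -390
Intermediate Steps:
n(-3 - 1*12, 12)*26 = (-3 - 1*12)*26 = (-3 - 12)*26 = -15*26 = -390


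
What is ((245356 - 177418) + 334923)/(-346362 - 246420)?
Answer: -134287/197594 ≈ -0.67961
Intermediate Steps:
((245356 - 177418) + 334923)/(-346362 - 246420) = (67938 + 334923)/(-592782) = 402861*(-1/592782) = -134287/197594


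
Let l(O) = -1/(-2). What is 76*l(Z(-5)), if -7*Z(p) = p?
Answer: 38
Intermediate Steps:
Z(p) = -p/7
l(O) = ½ (l(O) = -1*(-½) = ½)
76*l(Z(-5)) = 76*(½) = 38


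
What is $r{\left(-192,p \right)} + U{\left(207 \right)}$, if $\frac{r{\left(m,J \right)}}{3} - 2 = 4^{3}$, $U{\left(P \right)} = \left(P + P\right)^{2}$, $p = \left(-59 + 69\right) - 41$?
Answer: $171594$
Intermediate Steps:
$p = -31$ ($p = 10 - 41 = -31$)
$U{\left(P \right)} = 4 P^{2}$ ($U{\left(P \right)} = \left(2 P\right)^{2} = 4 P^{2}$)
$r{\left(m,J \right)} = 198$ ($r{\left(m,J \right)} = 6 + 3 \cdot 4^{3} = 6 + 3 \cdot 64 = 6 + 192 = 198$)
$r{\left(-192,p \right)} + U{\left(207 \right)} = 198 + 4 \cdot 207^{2} = 198 + 4 \cdot 42849 = 198 + 171396 = 171594$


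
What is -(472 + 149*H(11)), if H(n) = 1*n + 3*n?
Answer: -7028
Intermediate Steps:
H(n) = 4*n (H(n) = n + 3*n = 4*n)
-(472 + 149*H(11)) = -(472 + 149*(4*11)) = -(472 + 149*44) = -(472 + 6556) = -1*7028 = -7028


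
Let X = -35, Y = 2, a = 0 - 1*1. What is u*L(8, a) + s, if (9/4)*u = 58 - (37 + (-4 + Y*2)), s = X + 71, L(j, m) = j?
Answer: 332/3 ≈ 110.67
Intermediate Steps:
a = -1 (a = 0 - 1 = -1)
s = 36 (s = -35 + 71 = 36)
u = 28/3 (u = 4*(58 - (37 + (-4 + 2*2)))/9 = 4*(58 - (37 + (-4 + 4)))/9 = 4*(58 - (37 + 0))/9 = 4*(58 - 1*37)/9 = 4*(58 - 37)/9 = (4/9)*21 = 28/3 ≈ 9.3333)
u*L(8, a) + s = (28/3)*8 + 36 = 224/3 + 36 = 332/3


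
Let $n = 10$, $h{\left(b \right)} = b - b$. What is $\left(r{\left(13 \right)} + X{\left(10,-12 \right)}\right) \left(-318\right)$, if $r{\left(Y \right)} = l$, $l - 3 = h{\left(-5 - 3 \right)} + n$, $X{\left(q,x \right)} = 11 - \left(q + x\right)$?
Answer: $-8268$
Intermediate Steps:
$h{\left(b \right)} = 0$
$X{\left(q,x \right)} = 11 - q - x$ ($X{\left(q,x \right)} = 11 - \left(q + x\right) = 11 - q - x$)
$l = 13$ ($l = 3 + \left(0 + 10\right) = 3 + 10 = 13$)
$r{\left(Y \right)} = 13$
$\left(r{\left(13 \right)} + X{\left(10,-12 \right)}\right) \left(-318\right) = \left(13 - -13\right) \left(-318\right) = \left(13 + \left(11 - 10 + 12\right)\right) \left(-318\right) = \left(13 + 13\right) \left(-318\right) = 26 \left(-318\right) = -8268$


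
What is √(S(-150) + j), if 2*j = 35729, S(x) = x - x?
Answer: √71458/2 ≈ 133.66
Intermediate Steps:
S(x) = 0
j = 35729/2 (j = (½)*35729 = 35729/2 ≈ 17865.)
√(S(-150) + j) = √(0 + 35729/2) = √(35729/2) = √71458/2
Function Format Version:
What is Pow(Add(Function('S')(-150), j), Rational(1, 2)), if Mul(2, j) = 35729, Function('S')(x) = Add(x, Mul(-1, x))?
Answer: Mul(Rational(1, 2), Pow(71458, Rational(1, 2))) ≈ 133.66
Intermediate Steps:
Function('S')(x) = 0
j = Rational(35729, 2) (j = Mul(Rational(1, 2), 35729) = Rational(35729, 2) ≈ 17865.)
Pow(Add(Function('S')(-150), j), Rational(1, 2)) = Pow(Add(0, Rational(35729, 2)), Rational(1, 2)) = Pow(Rational(35729, 2), Rational(1, 2)) = Mul(Rational(1, 2), Pow(71458, Rational(1, 2)))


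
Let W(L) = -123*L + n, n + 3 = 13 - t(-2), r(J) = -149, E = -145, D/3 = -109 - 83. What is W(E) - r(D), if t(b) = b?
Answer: 17996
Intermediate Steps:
D = -576 (D = 3*(-109 - 83) = 3*(-192) = -576)
n = 12 (n = -3 + (13 - 1*(-2)) = -3 + (13 + 2) = -3 + 15 = 12)
W(L) = 12 - 123*L (W(L) = -123*L + 12 = 12 - 123*L)
W(E) - r(D) = (12 - 123*(-145)) - 1*(-149) = (12 + 17835) + 149 = 17847 + 149 = 17996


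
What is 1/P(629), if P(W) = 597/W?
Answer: 629/597 ≈ 1.0536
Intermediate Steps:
1/P(629) = 1/(597/629) = 629/597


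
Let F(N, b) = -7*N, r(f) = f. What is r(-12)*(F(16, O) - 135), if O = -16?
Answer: 2964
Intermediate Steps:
r(-12)*(F(16, O) - 135) = -12*(-7*16 - 135) = -12*(-112 - 135) = -12*(-247) = 2964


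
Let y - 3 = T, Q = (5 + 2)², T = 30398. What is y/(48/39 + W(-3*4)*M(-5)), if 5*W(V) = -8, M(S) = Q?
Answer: -1976065/5016 ≈ -393.95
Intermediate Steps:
Q = 49 (Q = 7² = 49)
y = 30401 (y = 3 + 30398 = 30401)
M(S) = 49
W(V) = -8/5 (W(V) = (⅕)*(-8) = -8/5)
y/(48/39 + W(-3*4)*M(-5)) = 30401/(48/39 - 8/5*49) = 30401/(48*(1/39) - 392/5) = 30401/(16/13 - 392/5) = 30401/(-5016/65) = 30401*(-65/5016) = -1976065/5016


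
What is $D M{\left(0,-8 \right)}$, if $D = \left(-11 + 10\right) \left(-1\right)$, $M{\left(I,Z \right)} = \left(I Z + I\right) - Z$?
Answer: $8$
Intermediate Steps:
$M{\left(I,Z \right)} = I - Z + I Z$ ($M{\left(I,Z \right)} = \left(I + I Z\right) - Z = I - Z + I Z$)
$D = 1$ ($D = \left(-1\right) \left(-1\right) = 1$)
$D M{\left(0,-8 \right)} = 1 \left(0 - -8 + 0 \left(-8\right)\right) = 1 \left(0 + 8 + 0\right) = 1 \cdot 8 = 8$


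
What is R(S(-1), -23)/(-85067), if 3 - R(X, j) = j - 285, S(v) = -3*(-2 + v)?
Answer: -311/85067 ≈ -0.0036559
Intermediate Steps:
S(v) = 6 - 3*v
R(X, j) = 288 - j (R(X, j) = 3 - (j - 285) = 3 - (-285 + j) = 3 + (285 - j) = 288 - j)
R(S(-1), -23)/(-85067) = (288 - 1*(-23))/(-85067) = (288 + 23)*(-1/85067) = 311*(-1/85067) = -311/85067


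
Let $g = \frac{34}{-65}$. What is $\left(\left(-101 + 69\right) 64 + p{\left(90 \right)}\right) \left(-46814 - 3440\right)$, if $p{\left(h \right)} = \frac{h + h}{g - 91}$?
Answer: $\frac{68095577112}{661} \approx 1.0302 \cdot 10^{8}$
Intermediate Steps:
$g = - \frac{34}{65}$ ($g = 34 \left(- \frac{1}{65}\right) = - \frac{34}{65} \approx -0.52308$)
$p{\left(h \right)} = - \frac{130 h}{5949}$ ($p{\left(h \right)} = \frac{h + h}{- \frac{34}{65} - 91} = \frac{2 h}{- \frac{5949}{65}} = 2 h \left(- \frac{65}{5949}\right) = - \frac{130 h}{5949}$)
$\left(\left(-101 + 69\right) 64 + p{\left(90 \right)}\right) \left(-46814 - 3440\right) = \left(\left(-101 + 69\right) 64 - \frac{1300}{661}\right) \left(-46814 - 3440\right) = \left(\left(-32\right) 64 - \frac{1300}{661}\right) \left(-50254\right) = \left(-2048 - \frac{1300}{661}\right) \left(-50254\right) = \left(- \frac{1355028}{661}\right) \left(-50254\right) = \frac{68095577112}{661}$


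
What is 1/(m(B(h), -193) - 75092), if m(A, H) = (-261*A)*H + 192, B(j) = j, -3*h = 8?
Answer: -1/209228 ≈ -4.7795e-6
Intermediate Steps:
h = -8/3 (h = -⅓*8 = -8/3 ≈ -2.6667)
m(A, H) = 192 - 261*A*H (m(A, H) = -261*A*H + 192 = 192 - 261*A*H)
1/(m(B(h), -193) - 75092) = 1/((192 - 261*(-8/3)*(-193)) - 75092) = 1/((192 - 134328) - 75092) = 1/(-134136 - 75092) = 1/(-209228) = -1/209228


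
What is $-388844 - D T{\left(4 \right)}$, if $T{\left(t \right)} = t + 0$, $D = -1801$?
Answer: $-381640$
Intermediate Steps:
$T{\left(t \right)} = t$
$-388844 - D T{\left(4 \right)} = -388844 - \left(-1801\right) 4 = -388844 - -7204 = -388844 + 7204 = -381640$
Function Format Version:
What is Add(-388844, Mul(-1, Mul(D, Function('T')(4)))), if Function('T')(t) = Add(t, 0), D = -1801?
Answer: -381640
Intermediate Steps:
Function('T')(t) = t
Add(-388844, Mul(-1, Mul(D, Function('T')(4)))) = Add(-388844, Mul(-1, Mul(-1801, 4))) = Add(-388844, Mul(-1, -7204)) = Add(-388844, 7204) = -381640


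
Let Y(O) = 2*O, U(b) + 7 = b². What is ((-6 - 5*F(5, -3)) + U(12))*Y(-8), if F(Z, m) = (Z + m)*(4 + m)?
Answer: -1936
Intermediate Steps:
F(Z, m) = (4 + m)*(Z + m)
U(b) = -7 + b²
((-6 - 5*F(5, -3)) + U(12))*Y(-8) = ((-6 - 5*((-3)² + 4*5 + 4*(-3) + 5*(-3))) + (-7 + 12²))*(2*(-8)) = ((-6 - 5*(9 + 20 - 12 - 15)) + (-7 + 144))*(-16) = ((-6 - 5*2) + 137)*(-16) = ((-6 - 10) + 137)*(-16) = (-16 + 137)*(-16) = 121*(-16) = -1936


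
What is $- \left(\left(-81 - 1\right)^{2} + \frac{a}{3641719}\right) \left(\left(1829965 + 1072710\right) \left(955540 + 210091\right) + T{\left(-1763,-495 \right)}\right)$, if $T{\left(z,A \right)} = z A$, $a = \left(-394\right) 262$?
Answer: $- \frac{82849886809318700230080}{3641719} \approx -2.275 \cdot 10^{16}$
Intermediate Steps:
$a = -103228$
$T{\left(z,A \right)} = A z$
$- \left(\left(-81 - 1\right)^{2} + \frac{a}{3641719}\right) \left(\left(1829965 + 1072710\right) \left(955540 + 210091\right) + T{\left(-1763,-495 \right)}\right) = - \left(\left(-81 - 1\right)^{2} - \frac{103228}{3641719}\right) \left(\left(1829965 + 1072710\right) \left(955540 + 210091\right) - -872685\right) = - \left(\left(-82\right)^{2} - \frac{103228}{3641719}\right) \left(2902675 \cdot 1165631 + 872685\right) = - \left(6724 - \frac{103228}{3641719}\right) \left(3383447962925 + 872685\right) = - \frac{24486815328 \cdot 3383448835610}{3641719} = \left(-1\right) \frac{82849886809318700230080}{3641719} = - \frac{82849886809318700230080}{3641719}$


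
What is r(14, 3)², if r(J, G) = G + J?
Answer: 289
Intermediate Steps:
r(14, 3)² = (3 + 14)² = 17² = 289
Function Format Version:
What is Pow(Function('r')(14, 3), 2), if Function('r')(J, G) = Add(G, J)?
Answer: 289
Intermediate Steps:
Pow(Function('r')(14, 3), 2) = Pow(Add(3, 14), 2) = Pow(17, 2) = 289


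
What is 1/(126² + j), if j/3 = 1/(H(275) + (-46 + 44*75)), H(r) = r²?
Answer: 26293/417427669 ≈ 6.2988e-5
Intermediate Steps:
j = 1/26293 (j = 3/(275² + (-46 + 44*75)) = 3/(75625 + (-46 + 3300)) = 3/(75625 + 3254) = 3/78879 = 3*(1/78879) = 1/26293 ≈ 3.8033e-5)
1/(126² + j) = 1/(126² + 1/26293) = 1/(15876 + 1/26293) = 1/(417427669/26293) = 26293/417427669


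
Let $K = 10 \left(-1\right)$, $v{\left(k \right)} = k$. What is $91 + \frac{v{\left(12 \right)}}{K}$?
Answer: $\frac{449}{5} \approx 89.8$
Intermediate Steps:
$K = -10$
$91 + \frac{v{\left(12 \right)}}{K} = 91 + \frac{1}{-10} \cdot 12 = 91 - \frac{6}{5} = \frac{449}{5}$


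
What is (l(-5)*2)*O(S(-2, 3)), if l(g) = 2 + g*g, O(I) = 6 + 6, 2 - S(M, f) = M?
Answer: 648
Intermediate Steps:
S(M, f) = 2 - M
O(I) = 12
l(g) = 2 + g**2
(l(-5)*2)*O(S(-2, 3)) = ((2 + (-5)**2)*2)*12 = ((2 + 25)*2)*12 = (27*2)*12 = 54*12 = 648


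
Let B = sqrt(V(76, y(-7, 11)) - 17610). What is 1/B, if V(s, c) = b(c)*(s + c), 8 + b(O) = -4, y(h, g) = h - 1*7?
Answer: -I*sqrt(18354)/18354 ≈ -0.0073813*I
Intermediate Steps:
y(h, g) = -7 + h (y(h, g) = h - 7 = -7 + h)
b(O) = -12 (b(O) = -8 - 4 = -12)
V(s, c) = -12*c - 12*s (V(s, c) = -12*(s + c) = -12*(c + s) = -12*c - 12*s)
B = I*sqrt(18354) (B = sqrt((-12*(-7 - 7) - 12*76) - 17610) = sqrt((-12*(-14) - 912) - 17610) = sqrt((168 - 912) - 17610) = sqrt(-744 - 17610) = sqrt(-18354) = I*sqrt(18354) ≈ 135.48*I)
1/B = 1/(I*sqrt(18354)) = -I*sqrt(18354)/18354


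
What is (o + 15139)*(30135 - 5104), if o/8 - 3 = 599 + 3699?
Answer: 1240210957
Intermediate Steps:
o = 34408 (o = 24 + 8*(599 + 3699) = 24 + 8*4298 = 24 + 34384 = 34408)
(o + 15139)*(30135 - 5104) = (34408 + 15139)*(30135 - 5104) = 49547*25031 = 1240210957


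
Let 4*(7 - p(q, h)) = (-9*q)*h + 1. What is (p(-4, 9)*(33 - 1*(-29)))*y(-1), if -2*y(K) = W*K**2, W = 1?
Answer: 9207/4 ≈ 2301.8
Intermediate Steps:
y(K) = -K**2/2
p(q, h) = 27/4 + 9*h*q/4 (p(q, h) = 7 - ((-9*q)*h + 1)/4 = 7 - (-9*h*q + 1)/4 = 7 - (1 - 9*h*q)/4 = 7 + (-1/4 + 9*h*q/4) = 27/4 + 9*h*q/4)
(p(-4, 9)*(33 - 1*(-29)))*y(-1) = ((27/4 + (9/4)*9*(-4))*(33 - 1*(-29)))*(-1/2*(-1)**2) = ((27/4 - 81)*(33 + 29))*(-1/2*1) = -297/4*62*(-1/2) = -9207/2*(-1/2) = 9207/4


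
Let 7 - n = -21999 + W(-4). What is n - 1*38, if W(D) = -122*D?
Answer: 21480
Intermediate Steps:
n = 21518 (n = 7 - (-21999 - 122*(-4)) = 7 - (-21999 + 488) = 7 - 1*(-21511) = 7 + 21511 = 21518)
n - 1*38 = 21518 - 1*38 = 21518 - 38 = 21480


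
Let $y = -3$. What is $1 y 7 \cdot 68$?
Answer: $-1428$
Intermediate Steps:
$1 y 7 \cdot 68 = 1 \left(-3\right) 7 \cdot 68 = \left(-3\right) 7 \cdot 68 = \left(-21\right) 68 = -1428$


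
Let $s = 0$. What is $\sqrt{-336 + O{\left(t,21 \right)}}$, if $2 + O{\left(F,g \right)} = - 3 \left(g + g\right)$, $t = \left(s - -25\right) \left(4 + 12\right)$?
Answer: $4 i \sqrt{29} \approx 21.541 i$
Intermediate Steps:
$t = 400$ ($t = \left(0 - -25\right) \left(4 + 12\right) = \left(0 + 25\right) 16 = 25 \cdot 16 = 400$)
$O{\left(F,g \right)} = -2 - 6 g$ ($O{\left(F,g \right)} = -2 - 3 \left(g + g\right) = -2 - 3 \cdot 2 g = -2 - 6 g$)
$\sqrt{-336 + O{\left(t,21 \right)}} = \sqrt{-336 - 128} = \sqrt{-464} = 4 i \sqrt{29}$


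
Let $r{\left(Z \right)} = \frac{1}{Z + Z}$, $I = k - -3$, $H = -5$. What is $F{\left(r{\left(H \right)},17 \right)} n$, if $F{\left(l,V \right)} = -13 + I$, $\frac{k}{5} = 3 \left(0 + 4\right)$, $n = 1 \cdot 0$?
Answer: $0$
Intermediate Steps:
$n = 0$
$k = 60$ ($k = 5 \cdot 3 \left(0 + 4\right) = 5 \cdot 3 \cdot 4 = 5 \cdot 12 = 60$)
$I = 63$ ($I = 60 - -3 = 60 + 3 = 63$)
$r{\left(Z \right)} = \frac{1}{2 Z}$
$F{\left(l,V \right)} = 50$ ($F{\left(l,V \right)} = -13 + 63 = 50$)
$F{\left(r{\left(H \right)},17 \right)} n = 50 \cdot 0 = 0$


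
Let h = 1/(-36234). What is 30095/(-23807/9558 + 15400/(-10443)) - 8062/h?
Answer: 653222233897614/2236213 ≈ 2.9211e+8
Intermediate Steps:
h = -1/36234 ≈ -2.7598e-5
30095/(-23807/9558 + 15400/(-10443)) - 8062/h = 30095/(-23807/9558 + 15400/(-10443)) - 8062/(-1/36234) = 30095/(-23807*1/9558 + 15400*(-1/10443)) - 8062*(-36234) = 30095/(-23807/9558 - 15400/10443) + 292118508 = 30095/(-2236213/563922) + 292118508 = 30095*(-563922/2236213) + 292118508 = -16971232590/2236213 + 292118508 = 653222233897614/2236213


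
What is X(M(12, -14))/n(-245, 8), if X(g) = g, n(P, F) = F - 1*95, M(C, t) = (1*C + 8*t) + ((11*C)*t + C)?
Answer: 1936/87 ≈ 22.253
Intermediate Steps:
M(C, t) = 2*C + 8*t + 11*C*t (M(C, t) = (C + 8*t) + (11*C*t + C) = (C + 8*t) + (C + 11*C*t) = 2*C + 8*t + 11*C*t)
n(P, F) = -95 + F (n(P, F) = F - 95 = -95 + F)
X(M(12, -14))/n(-245, 8) = (2*12 + 8*(-14) + 11*12*(-14))/(-95 + 8) = (24 - 112 - 1848)/(-87) = -1936*(-1/87) = 1936/87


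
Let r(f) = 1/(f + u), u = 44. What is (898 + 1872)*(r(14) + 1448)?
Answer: 116319225/29 ≈ 4.0110e+6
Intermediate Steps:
r(f) = 1/(44 + f) (r(f) = 1/(f + 44) = 1/(44 + f))
(898 + 1872)*(r(14) + 1448) = (898 + 1872)*(1/(44 + 14) + 1448) = 2770*(1/58 + 1448) = 2770*(83985/58) = 116319225/29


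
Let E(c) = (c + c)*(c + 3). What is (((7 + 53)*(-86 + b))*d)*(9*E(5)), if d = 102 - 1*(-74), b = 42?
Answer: -334540800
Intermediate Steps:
E(c) = 2*c*(3 + c) (E(c) = (2*c)*(3 + c) = 2*c*(3 + c))
d = 176 (d = 102 + 74 = 176)
(((7 + 53)*(-86 + b))*d)*(9*E(5)) = (((7 + 53)*(-86 + 42))*176)*(9*(2*5*(3 + 5))) = ((60*(-44))*176)*(9*(2*5*8)) = (-2640*176)*(9*80) = -464640*720 = -334540800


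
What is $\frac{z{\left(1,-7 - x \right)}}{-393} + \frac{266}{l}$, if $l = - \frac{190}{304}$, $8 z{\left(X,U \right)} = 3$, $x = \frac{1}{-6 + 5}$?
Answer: $- \frac{2230149}{5240} \approx -425.6$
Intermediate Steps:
$x = -1$ ($x = \frac{1}{-1} = -1$)
$z{\left(X,U \right)} = \frac{3}{8}$ ($z{\left(X,U \right)} = \frac{1}{8} \cdot 3 = \frac{3}{8}$)
$l = - \frac{5}{8}$ ($l = \left(-190\right) \frac{1}{304} = - \frac{5}{8} \approx -0.625$)
$\frac{z{\left(1,-7 - x \right)}}{-393} + \frac{266}{l} = \frac{3}{8 \left(-393\right)} + \frac{266}{- \frac{5}{8}} = \frac{3}{8} \left(- \frac{1}{393}\right) + 266 \left(- \frac{8}{5}\right) = - \frac{1}{1048} - \frac{2128}{5} = - \frac{2230149}{5240}$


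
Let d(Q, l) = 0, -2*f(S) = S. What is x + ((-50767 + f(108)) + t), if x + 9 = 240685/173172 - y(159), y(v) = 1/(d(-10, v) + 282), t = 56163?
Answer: 14472339435/2713028 ≈ 5334.4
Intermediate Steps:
f(S) = -S/2
y(v) = 1/282 (y(v) = 1/(0 + 282) = 1/282)
x = -20656141/2713028 (x = -9 + (240685/173172 - 1*1/282) = -9 + (240685*(1/173172) - 1/282) = -9 + (240685/173172 - 1/282) = -9 + 3761111/2713028 = -20656141/2713028 ≈ -7.6137)
x + ((-50767 + f(108)) + t) = -20656141/2713028 + ((-50767 - ½*108) + 56163) = -20656141/2713028 + ((-50767 - 54) + 56163) = -20656141/2713028 + (-50821 + 56163) = -20656141/2713028 + 5342 = 14472339435/2713028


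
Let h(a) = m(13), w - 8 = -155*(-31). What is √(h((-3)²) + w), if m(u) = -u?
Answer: 40*√3 ≈ 69.282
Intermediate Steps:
w = 4813 (w = 8 - 155*(-31) = 8 + 4805 = 4813)
h(a) = -13 (h(a) = -1*13 = -13)
√(h((-3)²) + w) = √(-13 + 4813) = √4800 = 40*√3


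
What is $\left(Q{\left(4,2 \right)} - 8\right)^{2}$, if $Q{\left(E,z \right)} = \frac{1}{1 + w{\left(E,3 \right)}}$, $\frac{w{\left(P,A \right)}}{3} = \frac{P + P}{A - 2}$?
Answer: $\frac{39601}{625} \approx 63.362$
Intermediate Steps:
$w{\left(P,A \right)} = \frac{6 P}{-2 + A}$ ($w{\left(P,A \right)} = 3 \frac{P + P}{A - 2} = 3 \frac{2 P}{-2 + A} = \frac{6 P}{-2 + A}$)
$Q{\left(E,z \right)} = \frac{1}{1 + 6 E}$ ($Q{\left(E,z \right)} = \frac{1}{1 + \frac{6 E}{-2 + 3}} = \frac{1}{1 + \frac{6 E}{1}} = \frac{1}{1 + 6 E 1} = \frac{1}{1 + 6 E}$)
$\left(Q{\left(4,2 \right)} - 8\right)^{2} = \left(\frac{1}{1 + 6 \cdot 4} - 8\right)^{2} = \left(\frac{1}{1 + 24} - 8\right)^{2} = \left(\frac{1}{25} - 8\right)^{2} = \left(- \frac{199}{25}\right)^{2} = \frac{39601}{625}$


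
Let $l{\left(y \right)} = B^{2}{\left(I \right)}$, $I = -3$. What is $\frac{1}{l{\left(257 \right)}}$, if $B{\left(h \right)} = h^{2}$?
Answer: $\frac{1}{81} \approx 0.012346$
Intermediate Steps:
$l{\left(y \right)} = 81$ ($l{\left(y \right)} = \left(\left(-3\right)^{2}\right)^{2} = 9^{2} = 81$)
$\frac{1}{l{\left(257 \right)}} = \frac{1}{81}$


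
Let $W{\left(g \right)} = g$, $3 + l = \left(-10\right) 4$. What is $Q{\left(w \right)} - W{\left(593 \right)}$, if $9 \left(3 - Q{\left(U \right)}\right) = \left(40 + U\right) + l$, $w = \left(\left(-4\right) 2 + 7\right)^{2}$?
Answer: $- \frac{5308}{9} \approx -589.78$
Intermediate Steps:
$l = -43$ ($l = -3 - 40 = -43$)
$w = 1$ ($w = \left(-8 + 7\right)^{2} = \left(-1\right)^{2} = 1$)
$Q{\left(U \right)} = \frac{10}{3} - \frac{U}{9}$ ($Q{\left(U \right)} = 3 - \frac{\left(40 + U\right) - 43}{9} = 3 - \frac{-3 + U}{9} = 3 - \left(- \frac{1}{3} + \frac{U}{9}\right) = \frac{10}{3} - \frac{U}{9}$)
$Q{\left(w \right)} - W{\left(593 \right)} = \left(\frac{10}{3} - \frac{1}{9}\right) - 593 = \frac{29}{9} - 593 = - \frac{5308}{9}$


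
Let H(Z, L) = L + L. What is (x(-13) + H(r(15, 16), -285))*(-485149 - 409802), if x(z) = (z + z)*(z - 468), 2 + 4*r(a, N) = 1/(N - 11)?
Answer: -10682135136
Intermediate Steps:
r(a, N) = -1/2 + 1/(4*(-11 + N)) (r(a, N) = -1/2 + 1/(4*(N - 11)) = -1/2 + 1/(4*(-11 + N)))
x(z) = 2*z*(-468 + z) (x(z) = (2*z)*(-468 + z) = 2*z*(-468 + z))
H(Z, L) = 2*L
(x(-13) + H(r(15, 16), -285))*(-485149 - 409802) = (2*(-13)*(-468 - 13) + 2*(-285))*(-485149 - 409802) = (2*(-13)*(-481) - 570)*(-894951) = (12506 - 570)*(-894951) = 11936*(-894951) = -10682135136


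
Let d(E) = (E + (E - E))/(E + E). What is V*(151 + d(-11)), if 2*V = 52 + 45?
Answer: 29391/4 ≈ 7347.8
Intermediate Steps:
d(E) = ½ (d(E) = (E + 0)/((2*E)) = E*(1/(2*E)) = ½)
V = 97/2 (V = (52 + 45)/2 = (½)*97 = 97/2 ≈ 48.500)
V*(151 + d(-11)) = 97*(151 + ½)/2 = (97/2)*(303/2) = 29391/4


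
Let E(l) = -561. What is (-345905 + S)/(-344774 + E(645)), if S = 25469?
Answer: 320436/345335 ≈ 0.92790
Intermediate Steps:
(-345905 + S)/(-344774 + E(645)) = (-345905 + 25469)/(-344774 - 561) = -320436/(-345335) = -320436*(-1/345335) = 320436/345335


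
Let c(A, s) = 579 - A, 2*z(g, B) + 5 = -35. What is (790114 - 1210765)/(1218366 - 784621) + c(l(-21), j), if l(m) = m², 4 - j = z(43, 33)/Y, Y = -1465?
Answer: 59436159/433745 ≈ 137.03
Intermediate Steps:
z(g, B) = -20 (z(g, B) = -5/2 + (½)*(-35) = -5/2 - 35/2 = -20)
j = 1168/293 (j = 4 - (-20)/(-1465) = 4 - (-20)*(-1)/1465 = 4 - 1*4/293 = 4 - 4/293 = 1168/293 ≈ 3.9863)
(790114 - 1210765)/(1218366 - 784621) + c(l(-21), j) = (790114 - 1210765)/(1218366 - 784621) + (579 - 1*(-21)²) = -420651/433745 + (579 - 1*441) = -420651*1/433745 + (579 - 441) = -420651/433745 + 138 = 59436159/433745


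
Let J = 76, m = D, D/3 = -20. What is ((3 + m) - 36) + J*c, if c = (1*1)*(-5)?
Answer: -473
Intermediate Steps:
D = -60 (D = 3*(-20) = -60)
m = -60
c = -5 (c = 1*(-5) = -5)
((3 + m) - 36) + J*c = ((3 - 60) - 36) + 76*(-5) = (-57 - 36) - 380 = -93 - 380 = -473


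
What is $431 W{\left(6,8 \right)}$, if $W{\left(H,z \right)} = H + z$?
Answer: $6034$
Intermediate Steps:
$431 W{\left(6,8 \right)} = 431 \left(6 + 8\right) = 431 \cdot 14 = 6034$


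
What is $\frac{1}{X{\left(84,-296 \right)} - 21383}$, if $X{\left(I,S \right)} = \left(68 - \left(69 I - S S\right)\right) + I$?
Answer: $\frac{1}{60589} \approx 1.6505 \cdot 10^{-5}$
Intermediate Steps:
$X{\left(I,S \right)} = 68 + S^{2} - 68 I$ ($X{\left(I,S \right)} = \left(68 - \left(- S^{2} + 69 I\right)\right) + I = \left(68 + S^{2} - 69 I\right) + I = 68 + S^{2} - 68 I$)
$\frac{1}{X{\left(84,-296 \right)} - 21383} = \frac{1}{\left(68 + \left(-296\right)^{2} - 5712\right) - 21383} = \frac{1}{\left(68 + 87616 - 5712\right) - 21383} = \frac{1}{81972 - 21383} = \frac{1}{60589}$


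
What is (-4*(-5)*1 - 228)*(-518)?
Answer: 107744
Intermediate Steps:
(-4*(-5)*1 - 228)*(-518) = (20*1 - 228)*(-518) = (20 - 228)*(-518) = -208*(-518) = 107744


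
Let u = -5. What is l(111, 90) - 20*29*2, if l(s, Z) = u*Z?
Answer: -1610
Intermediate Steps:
l(s, Z) = -5*Z
l(111, 90) - 20*29*2 = -5*90 - 20*29*2 = -450 - 580*2 = -450 - 1160 = -1610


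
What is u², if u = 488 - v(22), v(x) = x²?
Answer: 16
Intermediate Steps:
u = 4 (u = 488 - 1*22² = 488 - 1*484 = 488 - 484 = 4)
u² = 4² = 16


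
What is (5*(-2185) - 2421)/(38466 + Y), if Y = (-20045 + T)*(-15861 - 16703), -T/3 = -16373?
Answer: 6673/473363635 ≈ 1.4097e-5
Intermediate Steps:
T = 49119 (T = -3*(-16373) = 49119)
Y = -946765736 (Y = (-20045 + 49119)*(-15861 - 16703) = 29074*(-32564) = -946765736)
(5*(-2185) - 2421)/(38466 + Y) = (5*(-2185) - 2421)/(38466 - 946765736) = (-10925 - 2421)/(-946727270) = -13346*(-1/946727270) = 6673/473363635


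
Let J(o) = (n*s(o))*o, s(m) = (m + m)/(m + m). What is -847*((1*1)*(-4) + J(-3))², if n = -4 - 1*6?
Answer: -572572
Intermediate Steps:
s(m) = 1 (s(m) = (2*m)/((2*m)) = (2*m)*(1/(2*m)) = 1)
n = -10 (n = -4 - 6 = -10)
J(o) = -10*o (J(o) = (-10*1)*o = -10*o)
-847*((1*1)*(-4) + J(-3))² = -847*((1*1)*(-4) - 10*(-3))² = -847*(1*(-4) + 30)² = -847*(-4 + 30)² = -847*26² = -847*676 = -572572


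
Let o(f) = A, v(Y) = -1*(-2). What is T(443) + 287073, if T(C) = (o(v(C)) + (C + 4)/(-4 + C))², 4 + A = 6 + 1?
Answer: 55328107329/192721 ≈ 2.8709e+5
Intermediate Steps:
v(Y) = 2
A = 3 (A = -4 + (6 + 1) = -4 + 7 = 3)
o(f) = 3
T(C) = (3 + (4 + C)/(-4 + C))² (T(C) = (3 + (C + 4)/(-4 + C))² = (3 + (4 + C)/(-4 + C))²)
T(443) + 287073 = 16*(-2 + 443)²/(-4 + 443)² + 287073 = 16*441²/439² + 287073 = 16*(1/192721)*194481 + 287073 = 3111696/192721 + 287073 = 55328107329/192721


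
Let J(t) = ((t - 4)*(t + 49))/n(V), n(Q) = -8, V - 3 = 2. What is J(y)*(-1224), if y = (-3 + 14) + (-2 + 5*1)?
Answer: 96390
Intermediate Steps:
V = 5 (V = 3 + 2 = 5)
y = 14 (y = 11 + (-2 + 5) = 11 + 3 = 14)
J(t) = -(-4 + t)*(49 + t)/8 (J(t) = ((t - 4)*(t + 49))/(-8) = ((-4 + t)*(49 + t))*(-1/8) = -(-4 + t)*(49 + t)/8)
J(y)*(-1224) = (49/2 - 45/8*14 - 1/8*14**2)*(-1224) = (49/2 - 315/4 - 1/8*196)*(-1224) = (49/2 - 315/4 - 49/2)*(-1224) = -315/4*(-1224) = 96390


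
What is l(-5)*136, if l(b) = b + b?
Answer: -1360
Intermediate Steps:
l(b) = 2*b
l(-5)*136 = (2*(-5))*136 = -10*136 = -1360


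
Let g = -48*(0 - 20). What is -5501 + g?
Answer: -4541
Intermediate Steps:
g = 960 (g = -48*(-20) = 960)
-5501 + g = -5501 + 960 = -4541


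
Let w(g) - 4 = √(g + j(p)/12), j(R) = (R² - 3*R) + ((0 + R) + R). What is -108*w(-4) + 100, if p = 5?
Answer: -332 - 36*I*√21 ≈ -332.0 - 164.97*I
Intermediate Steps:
j(R) = R² - R (j(R) = (R² - 3*R) + (R + R) = (R² - 3*R) + 2*R = R² - R)
w(g) = 4 + √(5/3 + g) (w(g) = 4 + √(g + (5*(-1 + 5))/12) = 4 + √(g + (5*4)*(1/12)) = 4 + √(g + 20*(1/12)) = 4 + √(g + 5/3) = 4 + √(5/3 + g))
-108*w(-4) + 100 = -108*(4 + √(15 + 9*(-4))/3) + 100 = -108*(4 + √(15 - 36)/3) + 100 = -108*(4 + √(-21)/3) + 100 = -108*(4 + (I*√21)/3) + 100 = -108*(4 + I*√21/3) + 100 = (-432 - 36*I*√21) + 100 = -332 - 36*I*√21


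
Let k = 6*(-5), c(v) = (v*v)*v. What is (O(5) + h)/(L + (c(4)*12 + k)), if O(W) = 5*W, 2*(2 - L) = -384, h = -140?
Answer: -115/932 ≈ -0.12339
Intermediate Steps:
c(v) = v³ (c(v) = v²*v = v³)
k = -30
L = 194 (L = 2 - ½*(-384) = 2 + 192 = 194)
(O(5) + h)/(L + (c(4)*12 + k)) = (5*5 - 140)/(194 + (4³*12 - 30)) = (25 - 140)/(194 + (64*12 - 30)) = -115/(194 + (768 - 30)) = -115/(194 + 738) = -115/932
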